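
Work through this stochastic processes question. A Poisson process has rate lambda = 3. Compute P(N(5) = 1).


P(N(t)=k) = (lambda*t)^k * exp(-lambda*t) / k!
lambda*t = 15
= 15^1 * exp(-15) / 1!
= 15 * 3.0590e-07 / 1
= 4.5885e-06

4.5885e-06


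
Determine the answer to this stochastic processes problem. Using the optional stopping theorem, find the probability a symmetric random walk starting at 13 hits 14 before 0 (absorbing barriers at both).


By optional stopping theorem: E(M at tau) = M(0) = 13
P(hit 14)*14 + P(hit 0)*0 = 13
P(hit 14) = (13 - 0)/(14 - 0) = 13/14 = 0.9286

0.9286


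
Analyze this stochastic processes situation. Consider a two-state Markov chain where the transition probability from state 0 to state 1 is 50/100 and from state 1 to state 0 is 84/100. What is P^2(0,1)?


Computing P^2 by matrix multiplication.
P = [[0.5000, 0.5000], [0.8400, 0.1600]]
After raising P to the power 2:
P^2(0,1) = 0.3300

0.3300


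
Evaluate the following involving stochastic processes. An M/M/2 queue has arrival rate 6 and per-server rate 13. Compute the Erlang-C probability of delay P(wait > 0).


a = lambda/mu = 0.4615
rho = a/c = 0.2308
Erlang-C formula applied:
C(c,a) = 0.0865

0.0865


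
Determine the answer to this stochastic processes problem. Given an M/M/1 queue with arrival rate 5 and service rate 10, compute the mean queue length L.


rho = 5/10 = 0.5000
L = rho/(1-rho)
= 0.5000/0.5000
= 1.0000

1.0000


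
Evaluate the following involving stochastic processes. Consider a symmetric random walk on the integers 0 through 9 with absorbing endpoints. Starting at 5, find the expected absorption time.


For symmetric RW on 0,...,N with absorbing barriers, E(i) = i*(N-i)
E(5) = 5 * 4 = 20

20


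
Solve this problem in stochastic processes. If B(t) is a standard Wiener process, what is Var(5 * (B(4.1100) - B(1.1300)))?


Var(alpha*(B(t)-B(s))) = alpha^2 * (t-s)
= 5^2 * (4.1100 - 1.1300)
= 25 * 2.9800
= 74.5000

74.5000


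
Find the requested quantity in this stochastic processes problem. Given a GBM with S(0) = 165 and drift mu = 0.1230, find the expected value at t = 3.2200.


E[S(t)] = S(0) * exp(mu * t)
= 165 * exp(0.1230 * 3.2200)
= 165 * 1.4860
= 245.1831

245.1831


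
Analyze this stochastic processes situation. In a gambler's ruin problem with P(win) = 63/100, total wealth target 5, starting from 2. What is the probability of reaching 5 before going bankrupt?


Gambler's ruin formula:
r = q/p = 0.3700/0.6300 = 0.5873
P(win) = (1 - r^i)/(1 - r^N)
= (1 - 0.5873^2)/(1 - 0.5873^5)
= 0.7043

0.7043


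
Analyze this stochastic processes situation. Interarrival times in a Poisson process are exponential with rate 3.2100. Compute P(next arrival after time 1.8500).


P(X > t) = exp(-lambda * t)
= exp(-3.2100 * 1.8500)
= exp(-5.9385) = 0.0026

0.0026


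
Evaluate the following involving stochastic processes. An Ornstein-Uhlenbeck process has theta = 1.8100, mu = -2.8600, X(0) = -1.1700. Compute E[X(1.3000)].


E[X(t)] = mu + (X(0) - mu)*exp(-theta*t)
= -2.8600 + (-1.1700 - -2.8600)*exp(-1.8100*1.3000)
= -2.8600 + 1.6900 * 0.0951
= -2.6993

-2.6993


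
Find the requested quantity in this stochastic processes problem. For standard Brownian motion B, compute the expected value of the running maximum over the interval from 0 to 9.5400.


E(max B(s)) = sqrt(2t/pi)
= sqrt(2*9.5400/pi)
= sqrt(6.0734)
= 2.4644

2.4644


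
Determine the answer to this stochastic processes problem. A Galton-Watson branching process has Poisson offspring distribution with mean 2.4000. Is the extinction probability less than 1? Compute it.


Since mu = 2.4000 > 1, extinction prob q < 1.
Solve s = exp(mu*(s-1)) iteratively.
q = 0.1214

0.1214


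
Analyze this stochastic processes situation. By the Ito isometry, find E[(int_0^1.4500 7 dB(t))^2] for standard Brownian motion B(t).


By Ito isometry: E[(int f dB)^2] = int f^2 dt
= 7^2 * 1.4500
= 49 * 1.4500 = 71.0500

71.0500


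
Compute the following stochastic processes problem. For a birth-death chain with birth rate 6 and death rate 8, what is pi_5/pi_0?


For birth-death process, pi_n/pi_0 = (lambda/mu)^n
= (6/8)^5
= 0.2373

0.2373


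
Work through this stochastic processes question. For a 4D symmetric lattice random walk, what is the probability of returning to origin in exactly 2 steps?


P(return in 2 steps) = P(reverse first step) = 1/(2d)
= 1/8
= 0.1250

0.1250


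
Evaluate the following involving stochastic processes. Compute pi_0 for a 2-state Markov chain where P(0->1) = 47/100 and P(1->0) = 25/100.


Stationary distribution: pi_0 = p10/(p01+p10), pi_1 = p01/(p01+p10)
p01 = 0.4700, p10 = 0.2500
pi_0 = 0.3472

0.3472


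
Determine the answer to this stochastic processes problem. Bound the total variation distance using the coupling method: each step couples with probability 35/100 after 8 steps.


TV distance bound <= (1-delta)^n
= (1 - 0.3500)^8
= 0.6500^8
= 0.0319

0.0319


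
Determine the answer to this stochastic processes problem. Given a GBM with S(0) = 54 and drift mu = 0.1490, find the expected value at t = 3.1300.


E[S(t)] = S(0) * exp(mu * t)
= 54 * exp(0.1490 * 3.1300)
= 54 * 1.5942
= 86.0866

86.0866


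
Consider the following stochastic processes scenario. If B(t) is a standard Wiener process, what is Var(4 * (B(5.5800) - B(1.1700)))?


Var(alpha*(B(t)-B(s))) = alpha^2 * (t-s)
= 4^2 * (5.5800 - 1.1700)
= 16 * 4.4100
= 70.5600

70.5600


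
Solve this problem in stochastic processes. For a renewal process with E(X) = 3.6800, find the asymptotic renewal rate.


Long-run renewal rate = 1/E(X)
= 1/3.6800
= 0.2717

0.2717


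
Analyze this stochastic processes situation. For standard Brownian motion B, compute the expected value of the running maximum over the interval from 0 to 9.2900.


E(max B(s)) = sqrt(2t/pi)
= sqrt(2*9.2900/pi)
= sqrt(5.9142)
= 2.4319

2.4319


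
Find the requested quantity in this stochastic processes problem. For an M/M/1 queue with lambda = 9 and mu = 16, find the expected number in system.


rho = 9/16 = 0.5625
L = rho/(1-rho)
= 0.5625/0.4375
= 1.2857

1.2857


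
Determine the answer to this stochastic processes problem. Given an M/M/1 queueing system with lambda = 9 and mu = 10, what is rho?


rho = lambda/mu
= 9/10
= 0.9000

0.9000


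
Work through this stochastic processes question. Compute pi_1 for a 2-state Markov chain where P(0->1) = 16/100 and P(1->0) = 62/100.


Stationary distribution: pi_0 = p10/(p01+p10), pi_1 = p01/(p01+p10)
p01 = 0.1600, p10 = 0.6200
pi_1 = 0.2051

0.2051


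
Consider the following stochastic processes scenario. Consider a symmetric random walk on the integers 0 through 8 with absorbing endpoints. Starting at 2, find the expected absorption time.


For symmetric RW on 0,...,N with absorbing barriers, E(i) = i*(N-i)
E(2) = 2 * 6 = 12

12


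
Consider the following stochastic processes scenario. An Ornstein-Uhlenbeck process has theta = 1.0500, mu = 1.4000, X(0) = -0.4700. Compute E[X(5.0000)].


E[X(t)] = mu + (X(0) - mu)*exp(-theta*t)
= 1.4000 + (-0.4700 - 1.4000)*exp(-1.0500*5.0000)
= 1.4000 + -1.8700 * 0.0052
= 1.3902

1.3902


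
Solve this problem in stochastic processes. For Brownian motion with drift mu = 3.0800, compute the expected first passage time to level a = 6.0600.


Expected first passage time = a/mu
= 6.0600/3.0800
= 1.9675

1.9675


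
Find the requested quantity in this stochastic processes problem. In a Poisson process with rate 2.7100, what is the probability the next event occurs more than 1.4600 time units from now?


P(X > t) = exp(-lambda * t)
= exp(-2.7100 * 1.4600)
= exp(-3.9566) = 0.0191

0.0191


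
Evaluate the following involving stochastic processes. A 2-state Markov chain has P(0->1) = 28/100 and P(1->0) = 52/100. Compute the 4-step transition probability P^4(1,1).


Computing P^4 by matrix multiplication.
P = [[0.7200, 0.2800], [0.5200, 0.4800]]
After raising P to the power 4:
P^4(1,1) = 0.3510

0.3510


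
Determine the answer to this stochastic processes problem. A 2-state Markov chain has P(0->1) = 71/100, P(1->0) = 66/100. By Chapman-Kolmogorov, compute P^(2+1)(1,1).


P^3 = P^2 * P^1
Computing via matrix multiplication of the transition matrix.
Entry (1,1) of P^3 = 0.4938

0.4938


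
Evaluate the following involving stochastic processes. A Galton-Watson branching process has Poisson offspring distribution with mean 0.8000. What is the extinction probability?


Since mu = 0.8000 <= 1, extinction probability = 1.

1.0000


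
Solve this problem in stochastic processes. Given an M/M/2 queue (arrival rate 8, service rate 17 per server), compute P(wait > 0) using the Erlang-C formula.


a = lambda/mu = 0.4706
rho = a/c = 0.2353
Erlang-C formula applied:
C(c,a) = 0.0896

0.0896


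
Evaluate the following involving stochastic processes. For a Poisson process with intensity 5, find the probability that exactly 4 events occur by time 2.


P(N(t)=k) = (lambda*t)^k * exp(-lambda*t) / k!
lambda*t = 10
= 10^4 * exp(-10) / 4!
= 10000 * 4.5400e-05 / 24
= 0.0189

0.0189


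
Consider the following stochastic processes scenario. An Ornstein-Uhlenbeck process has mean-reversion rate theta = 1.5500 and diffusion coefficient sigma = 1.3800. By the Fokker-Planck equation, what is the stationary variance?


Stationary variance = sigma^2 / (2*theta)
= 1.3800^2 / (2*1.5500)
= 1.9044 / 3.1000
= 0.6143

0.6143


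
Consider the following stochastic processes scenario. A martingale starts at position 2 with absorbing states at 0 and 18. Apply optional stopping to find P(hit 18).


By optional stopping theorem: E(M at tau) = M(0) = 2
P(hit 18)*18 + P(hit 0)*0 = 2
P(hit 18) = (2 - 0)/(18 - 0) = 1/9 = 0.1111

0.1111


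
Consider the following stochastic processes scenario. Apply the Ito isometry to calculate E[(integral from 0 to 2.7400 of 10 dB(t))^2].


By Ito isometry: E[(int f dB)^2] = int f^2 dt
= 10^2 * 2.7400
= 100 * 2.7400 = 274.0000

274.0000


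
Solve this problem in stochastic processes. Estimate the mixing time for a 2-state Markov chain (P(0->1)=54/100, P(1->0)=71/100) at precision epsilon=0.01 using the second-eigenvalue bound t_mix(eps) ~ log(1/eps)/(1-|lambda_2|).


lambda_2 = |1 - p01 - p10| = |1 - 0.5400 - 0.7100| = 0.2500
t_mix ~ log(1/eps)/(1 - |lambda_2|)
= log(100)/(1 - 0.2500) = 4.6052/0.7500
= 6.1402

6.1402


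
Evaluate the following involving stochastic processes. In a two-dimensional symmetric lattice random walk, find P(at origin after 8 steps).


P = C(8,4)^2 / 4^8
= 70^2 / 65536
= 4900 / 65536
= 0.0748

0.0748


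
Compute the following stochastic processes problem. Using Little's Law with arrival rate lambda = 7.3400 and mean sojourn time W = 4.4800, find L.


Little's Law: L = lambda * W
= 7.3400 * 4.4800
= 32.8832

32.8832


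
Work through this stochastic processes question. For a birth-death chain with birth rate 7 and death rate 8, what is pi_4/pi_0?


For birth-death process, pi_n/pi_0 = (lambda/mu)^n
= (7/8)^4
= 0.5862

0.5862


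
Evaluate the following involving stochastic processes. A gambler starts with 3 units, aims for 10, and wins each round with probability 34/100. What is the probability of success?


Gambler's ruin formula:
r = q/p = 0.6600/0.3400 = 1.9412
P(win) = (1 - r^i)/(1 - r^N)
= (1 - 1.9412^3)/(1 - 1.9412^10)
= 0.0083

0.0083


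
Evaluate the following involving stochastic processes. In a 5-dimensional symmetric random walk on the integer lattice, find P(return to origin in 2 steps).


P(return in 2 steps) = P(reverse first step) = 1/(2d)
= 1/10
= 0.1000

0.1000


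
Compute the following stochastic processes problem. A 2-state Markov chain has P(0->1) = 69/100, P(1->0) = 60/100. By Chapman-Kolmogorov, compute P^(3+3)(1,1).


P^6 = P^3 * P^3
Computing via matrix multiplication of the transition matrix.
Entry (1,1) of P^6 = 0.5352

0.5352


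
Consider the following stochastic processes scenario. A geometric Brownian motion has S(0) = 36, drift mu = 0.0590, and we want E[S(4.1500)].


E[S(t)] = S(0) * exp(mu * t)
= 36 * exp(0.0590 * 4.1500)
= 36 * 1.2774
= 45.9875

45.9875


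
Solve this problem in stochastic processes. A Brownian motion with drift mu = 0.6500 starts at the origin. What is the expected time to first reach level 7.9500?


Expected first passage time = a/mu
= 7.9500/0.6500
= 12.2308

12.2308


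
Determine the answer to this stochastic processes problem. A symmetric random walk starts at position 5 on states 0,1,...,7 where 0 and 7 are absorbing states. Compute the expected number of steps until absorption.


For symmetric RW on 0,...,N with absorbing barriers, E(i) = i*(N-i)
E(5) = 5 * 2 = 10

10


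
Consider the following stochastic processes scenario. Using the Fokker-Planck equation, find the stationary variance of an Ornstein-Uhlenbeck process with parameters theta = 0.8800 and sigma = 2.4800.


Stationary variance = sigma^2 / (2*theta)
= 2.4800^2 / (2*0.8800)
= 6.1504 / 1.7600
= 3.4945

3.4945


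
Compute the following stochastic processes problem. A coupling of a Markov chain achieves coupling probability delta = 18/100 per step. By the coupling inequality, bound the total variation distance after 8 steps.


TV distance bound <= (1-delta)^n
= (1 - 0.1800)^8
= 0.8200^8
= 0.2044

0.2044


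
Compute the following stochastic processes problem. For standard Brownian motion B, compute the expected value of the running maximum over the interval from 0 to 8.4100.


E(max B(s)) = sqrt(2t/pi)
= sqrt(2*8.4100/pi)
= sqrt(5.3540)
= 2.3139

2.3139


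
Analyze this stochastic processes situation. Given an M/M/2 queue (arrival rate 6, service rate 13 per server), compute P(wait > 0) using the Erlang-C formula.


a = lambda/mu = 0.4615
rho = a/c = 0.2308
Erlang-C formula applied:
C(c,a) = 0.0865

0.0865


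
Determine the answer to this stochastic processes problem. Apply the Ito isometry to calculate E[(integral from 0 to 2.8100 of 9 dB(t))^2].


By Ito isometry: E[(int f dB)^2] = int f^2 dt
= 9^2 * 2.8100
= 81 * 2.8100 = 227.6100

227.6100


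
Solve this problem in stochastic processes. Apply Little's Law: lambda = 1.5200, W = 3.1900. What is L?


Little's Law: L = lambda * W
= 1.5200 * 3.1900
= 4.8488

4.8488


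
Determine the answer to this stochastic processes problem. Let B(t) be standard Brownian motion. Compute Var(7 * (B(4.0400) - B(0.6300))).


Var(alpha*(B(t)-B(s))) = alpha^2 * (t-s)
= 7^2 * (4.0400 - 0.6300)
= 49 * 3.4100
= 167.0900

167.0900


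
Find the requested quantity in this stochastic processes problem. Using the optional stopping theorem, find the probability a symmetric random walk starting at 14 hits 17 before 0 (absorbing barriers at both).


By optional stopping theorem: E(M at tau) = M(0) = 14
P(hit 17)*17 + P(hit 0)*0 = 14
P(hit 17) = (14 - 0)/(17 - 0) = 14/17 = 0.8235

0.8235


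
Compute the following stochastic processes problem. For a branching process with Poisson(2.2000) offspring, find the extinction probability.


Since mu = 2.2000 > 1, extinction prob q < 1.
Solve s = exp(mu*(s-1)) iteratively.
q = 0.1563

0.1563


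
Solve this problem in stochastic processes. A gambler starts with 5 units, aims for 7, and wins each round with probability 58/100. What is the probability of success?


Gambler's ruin formula:
r = q/p = 0.4200/0.5800 = 0.7241
P(win) = (1 - r^i)/(1 - r^N)
= (1 - 0.7241^5)/(1 - 0.7241^7)
= 0.8943

0.8943


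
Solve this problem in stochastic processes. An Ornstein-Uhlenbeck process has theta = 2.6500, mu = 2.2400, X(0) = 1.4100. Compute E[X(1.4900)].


E[X(t)] = mu + (X(0) - mu)*exp(-theta*t)
= 2.2400 + (1.4100 - 2.2400)*exp(-2.6500*1.4900)
= 2.2400 + -0.8300 * 0.0193
= 2.2240

2.2240


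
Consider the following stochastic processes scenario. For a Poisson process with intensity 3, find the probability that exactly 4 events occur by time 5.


P(N(t)=k) = (lambda*t)^k * exp(-lambda*t) / k!
lambda*t = 15
= 15^4 * exp(-15) / 4!
= 50625 * 3.0590e-07 / 24
= 6.4526e-04

6.4526e-04


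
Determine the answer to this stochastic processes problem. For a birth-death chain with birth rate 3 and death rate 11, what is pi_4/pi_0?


For birth-death process, pi_n/pi_0 = (lambda/mu)^n
= (3/11)^4
= 0.0055

0.0055


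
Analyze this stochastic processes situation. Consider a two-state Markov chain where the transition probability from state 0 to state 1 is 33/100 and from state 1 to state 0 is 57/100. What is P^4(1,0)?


Computing P^4 by matrix multiplication.
P = [[0.6700, 0.3300], [0.5700, 0.4300]]
After raising P to the power 4:
P^4(1,0) = 0.6333

0.6333


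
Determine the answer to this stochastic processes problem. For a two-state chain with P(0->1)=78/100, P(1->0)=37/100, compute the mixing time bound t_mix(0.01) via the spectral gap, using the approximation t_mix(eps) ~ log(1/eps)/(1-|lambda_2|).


lambda_2 = |1 - p01 - p10| = |1 - 0.7800 - 0.3700| = 0.1500
t_mix ~ log(1/eps)/(1 - |lambda_2|)
= log(100)/(1 - 0.1500) = 4.6052/0.8500
= 5.4178

5.4178


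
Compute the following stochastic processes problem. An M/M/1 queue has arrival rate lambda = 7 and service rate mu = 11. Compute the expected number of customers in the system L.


rho = 7/11 = 0.6364
L = rho/(1-rho)
= 0.6364/0.3636
= 1.7500

1.7500


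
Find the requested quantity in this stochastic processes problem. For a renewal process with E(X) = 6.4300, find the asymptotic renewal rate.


Long-run renewal rate = 1/E(X)
= 1/6.4300
= 0.1555

0.1555


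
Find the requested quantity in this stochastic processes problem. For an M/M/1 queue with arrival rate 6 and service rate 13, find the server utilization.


rho = lambda/mu
= 6/13
= 0.4615

0.4615


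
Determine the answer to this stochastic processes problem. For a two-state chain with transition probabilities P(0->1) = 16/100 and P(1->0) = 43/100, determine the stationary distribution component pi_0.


Stationary distribution: pi_0 = p10/(p01+p10), pi_1 = p01/(p01+p10)
p01 = 0.1600, p10 = 0.4300
pi_0 = 0.7288

0.7288


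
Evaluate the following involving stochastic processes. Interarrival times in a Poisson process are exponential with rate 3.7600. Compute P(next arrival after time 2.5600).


P(X > t) = exp(-lambda * t)
= exp(-3.7600 * 2.5600)
= exp(-9.6256) = 6.6017e-05

6.6017e-05


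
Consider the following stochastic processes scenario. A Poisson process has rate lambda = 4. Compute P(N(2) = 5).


P(N(t)=k) = (lambda*t)^k * exp(-lambda*t) / k!
lambda*t = 8
= 8^5 * exp(-8) / 5!
= 32768 * 3.3546e-04 / 120
= 0.0916

0.0916


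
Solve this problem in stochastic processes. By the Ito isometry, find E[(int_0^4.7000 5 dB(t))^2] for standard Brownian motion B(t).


By Ito isometry: E[(int f dB)^2] = int f^2 dt
= 5^2 * 4.7000
= 25 * 4.7000 = 117.5000

117.5000


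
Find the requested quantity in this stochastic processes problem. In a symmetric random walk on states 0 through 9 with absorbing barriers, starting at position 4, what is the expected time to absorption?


For symmetric RW on 0,...,N with absorbing barriers, E(i) = i*(N-i)
E(4) = 4 * 5 = 20

20


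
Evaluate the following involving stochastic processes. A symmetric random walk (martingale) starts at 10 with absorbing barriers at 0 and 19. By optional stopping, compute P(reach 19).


By optional stopping theorem: E(M at tau) = M(0) = 10
P(hit 19)*19 + P(hit 0)*0 = 10
P(hit 19) = (10 - 0)/(19 - 0) = 10/19 = 0.5263

0.5263


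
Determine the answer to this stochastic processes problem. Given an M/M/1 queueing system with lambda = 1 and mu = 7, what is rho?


rho = lambda/mu
= 1/7
= 0.1429

0.1429


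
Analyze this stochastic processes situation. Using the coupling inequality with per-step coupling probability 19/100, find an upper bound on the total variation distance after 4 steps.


TV distance bound <= (1-delta)^n
= (1 - 0.1900)^4
= 0.8100^4
= 0.4305

0.4305


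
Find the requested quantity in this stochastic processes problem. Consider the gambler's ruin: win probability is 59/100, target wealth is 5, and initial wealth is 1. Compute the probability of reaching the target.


Gambler's ruin formula:
r = q/p = 0.4100/0.5900 = 0.6949
P(win) = (1 - r^i)/(1 - r^N)
= (1 - 0.6949^1)/(1 - 0.6949^5)
= 0.3641

0.3641


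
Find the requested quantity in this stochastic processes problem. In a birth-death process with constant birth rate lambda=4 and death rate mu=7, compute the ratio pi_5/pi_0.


For birth-death process, pi_n/pi_0 = (lambda/mu)^n
= (4/7)^5
= 0.0609

0.0609


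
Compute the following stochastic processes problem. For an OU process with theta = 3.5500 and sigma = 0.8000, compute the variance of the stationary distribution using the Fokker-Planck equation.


Stationary variance = sigma^2 / (2*theta)
= 0.8000^2 / (2*3.5500)
= 0.6400 / 7.1000
= 0.0901

0.0901


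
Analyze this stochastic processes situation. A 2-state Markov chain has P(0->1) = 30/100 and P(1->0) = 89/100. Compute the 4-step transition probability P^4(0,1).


Computing P^4 by matrix multiplication.
P = [[0.7000, 0.3000], [0.8900, 0.1100]]
After raising P to the power 4:
P^4(0,1) = 0.2518

0.2518


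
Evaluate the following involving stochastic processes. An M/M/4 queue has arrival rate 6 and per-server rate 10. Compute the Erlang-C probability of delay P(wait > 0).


a = lambda/mu = 0.6000
rho = a/c = 0.1500
Erlang-C formula applied:
C(c,a) = 0.0035

0.0035


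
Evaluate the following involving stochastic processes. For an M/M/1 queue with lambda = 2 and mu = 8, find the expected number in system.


rho = 2/8 = 0.2500
L = rho/(1-rho)
= 0.2500/0.7500
= 0.3333

0.3333


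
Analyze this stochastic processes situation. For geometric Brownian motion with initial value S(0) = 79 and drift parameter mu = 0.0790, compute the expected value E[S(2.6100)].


E[S(t)] = S(0) * exp(mu * t)
= 79 * exp(0.0790 * 2.6100)
= 79 * 1.2290
= 97.0899

97.0899


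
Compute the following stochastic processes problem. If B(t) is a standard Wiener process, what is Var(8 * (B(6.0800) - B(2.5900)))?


Var(alpha*(B(t)-B(s))) = alpha^2 * (t-s)
= 8^2 * (6.0800 - 2.5900)
= 64 * 3.4900
= 223.3600

223.3600


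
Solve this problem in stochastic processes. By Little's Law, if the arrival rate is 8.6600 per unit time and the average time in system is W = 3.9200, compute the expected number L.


Little's Law: L = lambda * W
= 8.6600 * 3.9200
= 33.9472

33.9472


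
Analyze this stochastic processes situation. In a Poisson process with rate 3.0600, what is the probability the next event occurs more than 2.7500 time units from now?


P(X > t) = exp(-lambda * t)
= exp(-3.0600 * 2.7500)
= exp(-8.4150) = 2.2152e-04

2.2152e-04


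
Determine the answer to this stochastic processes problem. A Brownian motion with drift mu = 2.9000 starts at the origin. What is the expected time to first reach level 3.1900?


Expected first passage time = a/mu
= 3.1900/2.9000
= 1.1000

1.1000


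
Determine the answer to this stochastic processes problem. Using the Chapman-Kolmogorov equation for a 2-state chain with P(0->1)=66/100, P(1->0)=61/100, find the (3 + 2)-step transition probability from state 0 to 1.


P^5 = P^3 * P^2
Computing via matrix multiplication of the transition matrix.
Entry (0,1) of P^5 = 0.5204

0.5204


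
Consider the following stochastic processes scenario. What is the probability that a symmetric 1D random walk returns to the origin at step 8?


P(S(8) = 0) = C(8,4) / 4^4
= 70 / 256
= 0.2734

0.2734


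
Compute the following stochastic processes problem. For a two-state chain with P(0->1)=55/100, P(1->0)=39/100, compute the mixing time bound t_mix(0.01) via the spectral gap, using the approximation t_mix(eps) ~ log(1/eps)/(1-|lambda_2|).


lambda_2 = |1 - p01 - p10| = |1 - 0.5500 - 0.3900| = 0.0600
t_mix ~ log(1/eps)/(1 - |lambda_2|)
= log(100)/(1 - 0.0600) = 4.6052/0.9400
= 4.8991

4.8991


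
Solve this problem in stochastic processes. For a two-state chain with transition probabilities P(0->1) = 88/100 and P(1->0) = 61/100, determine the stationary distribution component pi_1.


Stationary distribution: pi_0 = p10/(p01+p10), pi_1 = p01/(p01+p10)
p01 = 0.8800, p10 = 0.6100
pi_1 = 0.5906

0.5906


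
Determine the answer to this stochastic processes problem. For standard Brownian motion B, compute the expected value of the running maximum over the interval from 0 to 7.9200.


E(max B(s)) = sqrt(2t/pi)
= sqrt(2*7.9200/pi)
= sqrt(5.0420)
= 2.2454

2.2454


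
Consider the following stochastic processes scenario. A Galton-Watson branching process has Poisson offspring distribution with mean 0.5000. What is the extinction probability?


Since mu = 0.5000 <= 1, extinction probability = 1.

1.0000


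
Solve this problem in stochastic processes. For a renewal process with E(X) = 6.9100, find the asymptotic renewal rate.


Long-run renewal rate = 1/E(X)
= 1/6.9100
= 0.1447

0.1447


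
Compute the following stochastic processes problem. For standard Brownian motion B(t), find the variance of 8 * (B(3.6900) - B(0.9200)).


Var(alpha*(B(t)-B(s))) = alpha^2 * (t-s)
= 8^2 * (3.6900 - 0.9200)
= 64 * 2.7700
= 177.2800

177.2800


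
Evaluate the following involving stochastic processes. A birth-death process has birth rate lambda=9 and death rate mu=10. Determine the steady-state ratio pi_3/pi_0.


For birth-death process, pi_n/pi_0 = (lambda/mu)^n
= (9/10)^3
= 0.7290

0.7290


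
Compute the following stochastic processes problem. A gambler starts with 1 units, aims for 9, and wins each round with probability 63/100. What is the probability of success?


Gambler's ruin formula:
r = q/p = 0.3700/0.6300 = 0.5873
P(win) = (1 - r^i)/(1 - r^N)
= (1 - 0.5873^1)/(1 - 0.5873^9)
= 0.4162

0.4162


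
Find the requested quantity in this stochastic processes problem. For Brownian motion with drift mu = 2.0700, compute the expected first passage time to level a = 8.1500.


Expected first passage time = a/mu
= 8.1500/2.0700
= 3.9372

3.9372


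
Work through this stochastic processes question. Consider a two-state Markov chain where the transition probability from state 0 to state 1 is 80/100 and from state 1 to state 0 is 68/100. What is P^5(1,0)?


Computing P^5 by matrix multiplication.
P = [[0.2000, 0.8000], [0.6800, 0.3200]]
After raising P to the power 5:
P^5(1,0) = 0.4712

0.4712


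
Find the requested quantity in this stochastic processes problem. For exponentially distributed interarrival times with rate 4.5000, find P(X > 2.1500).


P(X > t) = exp(-lambda * t)
= exp(-4.5000 * 2.1500)
= exp(-9.6750) = 6.2835e-05

6.2835e-05


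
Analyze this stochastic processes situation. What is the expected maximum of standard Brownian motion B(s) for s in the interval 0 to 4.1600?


E(max B(s)) = sqrt(2t/pi)
= sqrt(2*4.1600/pi)
= sqrt(2.6483)
= 1.6274

1.6274


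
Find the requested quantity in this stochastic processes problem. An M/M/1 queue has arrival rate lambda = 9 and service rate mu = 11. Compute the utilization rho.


rho = lambda/mu
= 9/11
= 0.8182

0.8182


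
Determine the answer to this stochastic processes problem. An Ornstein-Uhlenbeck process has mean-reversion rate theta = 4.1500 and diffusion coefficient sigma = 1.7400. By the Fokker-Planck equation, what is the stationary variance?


Stationary variance = sigma^2 / (2*theta)
= 1.7400^2 / (2*4.1500)
= 3.0276 / 8.3000
= 0.3648

0.3648


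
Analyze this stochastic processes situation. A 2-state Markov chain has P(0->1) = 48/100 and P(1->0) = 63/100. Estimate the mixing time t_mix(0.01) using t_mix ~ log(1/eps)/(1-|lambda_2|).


lambda_2 = |1 - p01 - p10| = |1 - 0.4800 - 0.6300| = 0.1100
t_mix ~ log(1/eps)/(1 - |lambda_2|)
= log(100)/(1 - 0.1100) = 4.6052/0.8900
= 5.1743

5.1743


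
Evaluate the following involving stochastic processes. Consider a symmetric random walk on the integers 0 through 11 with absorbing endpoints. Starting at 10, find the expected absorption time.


For symmetric RW on 0,...,N with absorbing barriers, E(i) = i*(N-i)
E(10) = 10 * 1 = 10

10


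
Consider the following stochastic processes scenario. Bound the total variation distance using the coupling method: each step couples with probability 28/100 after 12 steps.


TV distance bound <= (1-delta)^n
= (1 - 0.2800)^12
= 0.7200^12
= 0.0194

0.0194


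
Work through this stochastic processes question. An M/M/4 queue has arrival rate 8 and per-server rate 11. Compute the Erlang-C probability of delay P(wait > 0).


a = lambda/mu = 0.7273
rho = a/c = 0.1818
Erlang-C formula applied:
C(c,a) = 0.0069

0.0069


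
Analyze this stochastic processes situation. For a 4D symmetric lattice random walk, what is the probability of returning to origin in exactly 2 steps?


P(return in 2 steps) = P(reverse first step) = 1/(2d)
= 1/8
= 0.1250

0.1250


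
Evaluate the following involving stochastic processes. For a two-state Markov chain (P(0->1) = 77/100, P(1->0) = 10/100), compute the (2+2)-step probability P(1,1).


P^4 = P^2 * P^2
Computing via matrix multiplication of the transition matrix.
Entry (1,1) of P^4 = 0.8851

0.8851


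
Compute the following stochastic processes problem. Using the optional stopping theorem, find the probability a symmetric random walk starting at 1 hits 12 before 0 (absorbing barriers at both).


By optional stopping theorem: E(M at tau) = M(0) = 1
P(hit 12)*12 + P(hit 0)*0 = 1
P(hit 12) = (1 - 0)/(12 - 0) = 1/12 = 0.0833

0.0833


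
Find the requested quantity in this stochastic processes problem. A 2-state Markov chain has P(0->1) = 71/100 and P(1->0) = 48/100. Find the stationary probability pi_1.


Stationary distribution: pi_0 = p10/(p01+p10), pi_1 = p01/(p01+p10)
p01 = 0.7100, p10 = 0.4800
pi_1 = 0.5966

0.5966


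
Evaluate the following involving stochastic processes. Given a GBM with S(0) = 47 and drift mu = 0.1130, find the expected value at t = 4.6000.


E[S(t)] = S(0) * exp(mu * t)
= 47 * exp(0.1130 * 4.6000)
= 47 * 1.6817
= 79.0395

79.0395


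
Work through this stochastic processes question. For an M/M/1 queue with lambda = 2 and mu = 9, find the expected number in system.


rho = 2/9 = 0.2222
L = rho/(1-rho)
= 0.2222/0.7778
= 0.2857

0.2857


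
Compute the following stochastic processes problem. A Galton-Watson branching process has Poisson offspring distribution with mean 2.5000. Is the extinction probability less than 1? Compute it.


Since mu = 2.5000 > 1, extinction prob q < 1.
Solve s = exp(mu*(s-1)) iteratively.
q = 0.1074

0.1074


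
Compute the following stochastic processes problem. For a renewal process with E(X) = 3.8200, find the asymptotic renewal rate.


Long-run renewal rate = 1/E(X)
= 1/3.8200
= 0.2618

0.2618


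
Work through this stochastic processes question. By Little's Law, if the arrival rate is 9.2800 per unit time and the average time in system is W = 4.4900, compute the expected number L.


Little's Law: L = lambda * W
= 9.2800 * 4.4900
= 41.6672

41.6672


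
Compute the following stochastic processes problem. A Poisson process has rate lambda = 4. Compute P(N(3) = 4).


P(N(t)=k) = (lambda*t)^k * exp(-lambda*t) / k!
lambda*t = 12
= 12^4 * exp(-12) / 4!
= 20736 * 6.1442e-06 / 24
= 0.0053

0.0053


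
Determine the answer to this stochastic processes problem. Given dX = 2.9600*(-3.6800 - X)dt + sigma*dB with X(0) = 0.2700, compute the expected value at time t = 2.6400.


E[X(t)] = mu + (X(0) - mu)*exp(-theta*t)
= -3.6800 + (0.2700 - -3.6800)*exp(-2.9600*2.6400)
= -3.6800 + 3.9500 * 4.0388e-04
= -3.6784

-3.6784


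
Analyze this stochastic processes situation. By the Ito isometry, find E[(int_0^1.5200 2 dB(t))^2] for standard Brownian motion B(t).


By Ito isometry: E[(int f dB)^2] = int f^2 dt
= 2^2 * 1.5200
= 4 * 1.5200 = 6.0800

6.0800


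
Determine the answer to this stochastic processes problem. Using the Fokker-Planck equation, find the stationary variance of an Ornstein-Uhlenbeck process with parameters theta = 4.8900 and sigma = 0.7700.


Stationary variance = sigma^2 / (2*theta)
= 0.7700^2 / (2*4.8900)
= 0.5929 / 9.7800
= 0.0606

0.0606


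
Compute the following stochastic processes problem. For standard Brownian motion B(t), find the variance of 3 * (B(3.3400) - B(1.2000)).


Var(alpha*(B(t)-B(s))) = alpha^2 * (t-s)
= 3^2 * (3.3400 - 1.2000)
= 9 * 2.1400
= 19.2600

19.2600


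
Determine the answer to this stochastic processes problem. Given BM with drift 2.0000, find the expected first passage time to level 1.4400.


Expected first passage time = a/mu
= 1.4400/2.0000
= 0.7200

0.7200


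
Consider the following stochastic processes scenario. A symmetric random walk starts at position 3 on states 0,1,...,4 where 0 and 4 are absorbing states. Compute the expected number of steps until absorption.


For symmetric RW on 0,...,N with absorbing barriers, E(i) = i*(N-i)
E(3) = 3 * 1 = 3

3


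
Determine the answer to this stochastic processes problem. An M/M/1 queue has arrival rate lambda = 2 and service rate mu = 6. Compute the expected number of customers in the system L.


rho = 2/6 = 0.3333
L = rho/(1-rho)
= 0.3333/0.6667
= 0.5000

0.5000


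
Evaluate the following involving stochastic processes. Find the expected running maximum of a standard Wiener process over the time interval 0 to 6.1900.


E(max B(s)) = sqrt(2t/pi)
= sqrt(2*6.1900/pi)
= sqrt(3.9407)
= 1.9851

1.9851


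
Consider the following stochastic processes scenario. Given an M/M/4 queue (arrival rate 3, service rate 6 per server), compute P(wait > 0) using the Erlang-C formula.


a = lambda/mu = 0.5000
rho = a/c = 0.1250
Erlang-C formula applied:
C(c,a) = 0.0018

0.0018


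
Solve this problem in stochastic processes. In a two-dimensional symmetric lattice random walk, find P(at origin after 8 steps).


P = C(8,4)^2 / 4^8
= 70^2 / 65536
= 4900 / 65536
= 0.0748

0.0748


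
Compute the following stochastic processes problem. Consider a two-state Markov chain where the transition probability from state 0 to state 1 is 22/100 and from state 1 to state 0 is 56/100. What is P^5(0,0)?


Computing P^5 by matrix multiplication.
P = [[0.7800, 0.2200], [0.5600, 0.4400]]
After raising P to the power 5:
P^5(0,0) = 0.7181

0.7181


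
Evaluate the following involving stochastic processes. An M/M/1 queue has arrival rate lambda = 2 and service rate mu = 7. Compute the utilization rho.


rho = lambda/mu
= 2/7
= 0.2857

0.2857


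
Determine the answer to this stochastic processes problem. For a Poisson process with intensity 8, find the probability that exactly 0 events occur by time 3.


P(N(t)=k) = (lambda*t)^k * exp(-lambda*t) / k!
lambda*t = 24
= 24^0 * exp(-24) / 0!
= 1 * 3.7751e-11 / 1
= 3.7751e-11

3.7751e-11


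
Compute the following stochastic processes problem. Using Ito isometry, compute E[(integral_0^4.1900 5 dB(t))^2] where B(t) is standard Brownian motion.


By Ito isometry: E[(int f dB)^2] = int f^2 dt
= 5^2 * 4.1900
= 25 * 4.1900 = 104.7500

104.7500


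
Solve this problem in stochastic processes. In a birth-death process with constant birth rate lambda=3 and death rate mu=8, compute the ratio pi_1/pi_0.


For birth-death process, pi_n/pi_0 = (lambda/mu)^n
= (3/8)^1
= 0.3750

0.3750


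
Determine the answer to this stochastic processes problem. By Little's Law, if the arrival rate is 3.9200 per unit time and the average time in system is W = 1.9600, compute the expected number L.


Little's Law: L = lambda * W
= 3.9200 * 1.9600
= 7.6832

7.6832


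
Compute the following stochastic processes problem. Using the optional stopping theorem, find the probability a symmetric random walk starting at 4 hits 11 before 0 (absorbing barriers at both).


By optional stopping theorem: E(M at tau) = M(0) = 4
P(hit 11)*11 + P(hit 0)*0 = 4
P(hit 11) = (4 - 0)/(11 - 0) = 4/11 = 0.3636

0.3636


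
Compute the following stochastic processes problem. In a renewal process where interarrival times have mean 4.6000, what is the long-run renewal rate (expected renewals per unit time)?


Long-run renewal rate = 1/E(X)
= 1/4.6000
= 0.2174

0.2174


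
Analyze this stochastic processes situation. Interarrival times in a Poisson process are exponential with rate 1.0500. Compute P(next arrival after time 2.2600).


P(X > t) = exp(-lambda * t)
= exp(-1.0500 * 2.2600)
= exp(-2.3730) = 0.0932

0.0932


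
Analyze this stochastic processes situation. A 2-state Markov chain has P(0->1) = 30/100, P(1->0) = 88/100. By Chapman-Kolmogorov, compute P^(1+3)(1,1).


P^4 = P^1 * P^3
Computing via matrix multiplication of the transition matrix.
Entry (1,1) of P^4 = 0.2550

0.2550


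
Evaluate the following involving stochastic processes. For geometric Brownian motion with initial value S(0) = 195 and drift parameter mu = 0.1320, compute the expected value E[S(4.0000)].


E[S(t)] = S(0) * exp(mu * t)
= 195 * exp(0.1320 * 4.0000)
= 195 * 1.6955
= 330.6299

330.6299


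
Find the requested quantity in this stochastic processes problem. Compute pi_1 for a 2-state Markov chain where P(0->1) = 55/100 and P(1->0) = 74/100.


Stationary distribution: pi_0 = p10/(p01+p10), pi_1 = p01/(p01+p10)
p01 = 0.5500, p10 = 0.7400
pi_1 = 0.4264

0.4264


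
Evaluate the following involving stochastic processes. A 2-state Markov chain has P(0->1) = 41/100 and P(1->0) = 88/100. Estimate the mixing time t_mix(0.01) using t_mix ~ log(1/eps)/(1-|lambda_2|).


lambda_2 = |1 - p01 - p10| = |1 - 0.4100 - 0.8800| = 0.2900
t_mix ~ log(1/eps)/(1 - |lambda_2|)
= log(100)/(1 - 0.2900) = 4.6052/0.7100
= 6.4862

6.4862


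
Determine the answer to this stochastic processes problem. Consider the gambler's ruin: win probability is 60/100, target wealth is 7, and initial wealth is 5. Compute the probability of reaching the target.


Gambler's ruin formula:
r = q/p = 0.4000/0.6000 = 0.6667
P(win) = (1 - r^i)/(1 - r^N)
= (1 - 0.6667^5)/(1 - 0.6667^7)
= 0.9223

0.9223


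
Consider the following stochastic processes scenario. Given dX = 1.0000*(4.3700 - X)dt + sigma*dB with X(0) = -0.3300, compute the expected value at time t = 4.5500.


E[X(t)] = mu + (X(0) - mu)*exp(-theta*t)
= 4.3700 + (-0.3300 - 4.3700)*exp(-1.0000*4.5500)
= 4.3700 + -4.7000 * 0.0106
= 4.3203

4.3203


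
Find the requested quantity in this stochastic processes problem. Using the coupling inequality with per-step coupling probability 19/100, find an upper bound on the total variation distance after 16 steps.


TV distance bound <= (1-delta)^n
= (1 - 0.1900)^16
= 0.8100^16
= 0.0343

0.0343


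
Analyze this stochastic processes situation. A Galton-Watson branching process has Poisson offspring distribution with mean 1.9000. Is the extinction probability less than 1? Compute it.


Since mu = 1.9000 > 1, extinction prob q < 1.
Solve s = exp(mu*(s-1)) iteratively.
q = 0.2328

0.2328


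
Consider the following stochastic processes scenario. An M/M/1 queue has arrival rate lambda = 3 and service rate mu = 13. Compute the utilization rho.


rho = lambda/mu
= 3/13
= 0.2308

0.2308


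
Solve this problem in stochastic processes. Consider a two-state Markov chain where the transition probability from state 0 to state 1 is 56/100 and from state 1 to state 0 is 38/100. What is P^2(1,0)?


Computing P^2 by matrix multiplication.
P = [[0.4400, 0.5600], [0.3800, 0.6200]]
After raising P to the power 2:
P^2(1,0) = 0.4028

0.4028


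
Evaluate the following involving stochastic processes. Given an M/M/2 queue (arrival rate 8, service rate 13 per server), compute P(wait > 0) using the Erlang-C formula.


a = lambda/mu = 0.6154
rho = a/c = 0.3077
Erlang-C formula applied:
C(c,a) = 0.1448

0.1448
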